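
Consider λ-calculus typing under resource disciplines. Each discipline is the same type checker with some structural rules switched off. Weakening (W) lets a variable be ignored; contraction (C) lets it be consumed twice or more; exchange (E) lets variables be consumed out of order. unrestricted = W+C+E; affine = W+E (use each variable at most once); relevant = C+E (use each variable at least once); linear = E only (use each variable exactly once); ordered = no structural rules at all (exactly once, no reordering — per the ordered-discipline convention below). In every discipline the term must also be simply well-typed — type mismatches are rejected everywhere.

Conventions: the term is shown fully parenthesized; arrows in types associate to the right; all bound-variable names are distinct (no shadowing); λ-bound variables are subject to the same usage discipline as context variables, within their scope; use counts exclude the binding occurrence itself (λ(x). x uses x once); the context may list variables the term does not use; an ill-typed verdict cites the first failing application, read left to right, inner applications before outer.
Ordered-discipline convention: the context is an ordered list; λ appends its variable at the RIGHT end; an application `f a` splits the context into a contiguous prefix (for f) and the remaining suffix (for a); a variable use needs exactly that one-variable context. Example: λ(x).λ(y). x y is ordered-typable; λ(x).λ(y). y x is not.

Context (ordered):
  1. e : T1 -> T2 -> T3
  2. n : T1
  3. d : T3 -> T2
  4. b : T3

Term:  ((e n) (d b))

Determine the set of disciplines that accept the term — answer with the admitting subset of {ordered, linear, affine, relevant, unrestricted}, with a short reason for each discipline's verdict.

admitted by: ordered, linear, affine, relevant, unrestricted
counts: e: 1; n: 1; d: 1; b: 1
left-to-right use order: e, n, d, b
typing: well-typed — term : T3
ordered: ✓ — e, n, d, b once each; derivable with no W/C/E
linear: ✓ — exactly-once usage across e, n, d, b
affine: ✓ — none of e, n, d, b used more than once
relevant: ✓ — none of e, n, d, b goes unused
unrestricted: ✓ — simply typable at T3; W, C, E all held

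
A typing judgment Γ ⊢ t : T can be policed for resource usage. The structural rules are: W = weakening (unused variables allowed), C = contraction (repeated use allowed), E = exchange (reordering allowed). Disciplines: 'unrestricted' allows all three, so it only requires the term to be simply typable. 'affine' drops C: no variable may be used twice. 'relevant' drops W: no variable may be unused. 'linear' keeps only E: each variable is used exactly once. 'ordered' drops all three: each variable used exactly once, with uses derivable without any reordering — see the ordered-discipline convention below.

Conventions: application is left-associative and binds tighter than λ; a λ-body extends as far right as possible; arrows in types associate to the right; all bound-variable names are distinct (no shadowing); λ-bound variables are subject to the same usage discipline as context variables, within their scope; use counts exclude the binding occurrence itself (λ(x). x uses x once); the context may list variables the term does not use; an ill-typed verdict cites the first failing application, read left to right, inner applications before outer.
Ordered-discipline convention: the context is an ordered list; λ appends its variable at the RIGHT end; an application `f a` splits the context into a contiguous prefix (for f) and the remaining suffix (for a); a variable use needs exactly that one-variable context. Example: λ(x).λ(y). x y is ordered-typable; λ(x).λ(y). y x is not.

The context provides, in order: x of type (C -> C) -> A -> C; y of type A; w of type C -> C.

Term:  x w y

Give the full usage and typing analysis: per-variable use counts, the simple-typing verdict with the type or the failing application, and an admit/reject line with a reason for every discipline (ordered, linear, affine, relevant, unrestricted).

use counts: x=1, y=1, w=1
left-to-right use order: x, w, y
typing: the term checks, with type C
ordered: ✗ — no contiguous prefix/suffix split fits x, w, y
linear: ✓ — x, y, w: one use apiece
affine: ✓ — at most one use each (x, y, w)
relevant: ✓ — every one of x, y, w appears
unrestricted: ✓ — type-checks (C) and nothing is barred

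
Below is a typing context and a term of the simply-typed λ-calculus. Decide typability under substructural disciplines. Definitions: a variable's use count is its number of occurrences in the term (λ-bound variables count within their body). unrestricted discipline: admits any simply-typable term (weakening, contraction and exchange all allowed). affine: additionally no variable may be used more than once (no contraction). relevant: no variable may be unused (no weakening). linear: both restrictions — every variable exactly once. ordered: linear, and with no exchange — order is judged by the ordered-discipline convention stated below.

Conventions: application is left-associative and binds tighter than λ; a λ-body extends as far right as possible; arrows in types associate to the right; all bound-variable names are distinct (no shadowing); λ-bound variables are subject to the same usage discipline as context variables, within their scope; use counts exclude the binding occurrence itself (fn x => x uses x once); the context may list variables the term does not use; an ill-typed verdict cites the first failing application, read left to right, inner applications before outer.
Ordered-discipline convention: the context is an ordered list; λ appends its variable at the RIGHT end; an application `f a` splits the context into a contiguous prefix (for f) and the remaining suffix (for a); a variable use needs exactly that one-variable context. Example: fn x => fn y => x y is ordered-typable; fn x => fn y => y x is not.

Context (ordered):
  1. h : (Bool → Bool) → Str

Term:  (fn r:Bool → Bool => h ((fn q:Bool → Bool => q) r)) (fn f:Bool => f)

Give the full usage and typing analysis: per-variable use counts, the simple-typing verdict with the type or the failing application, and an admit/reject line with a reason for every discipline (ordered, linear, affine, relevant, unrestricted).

usage: h: 1; r (bound): 1; q (bound): 1; f (bound): 1
order of uses: h, q, r, f
typing: well-typed — term : Str
ordered: ✓, h, r, q, f once each; derivable with no W/C/E
linear: ✓, each of h, r, q, f used exactly once
affine: ✓, at most one use each (h, r, q, f)
relevant: ✓, none of h, r, q, f goes unused
unrestricted: ✓, typability at Str is all that's needed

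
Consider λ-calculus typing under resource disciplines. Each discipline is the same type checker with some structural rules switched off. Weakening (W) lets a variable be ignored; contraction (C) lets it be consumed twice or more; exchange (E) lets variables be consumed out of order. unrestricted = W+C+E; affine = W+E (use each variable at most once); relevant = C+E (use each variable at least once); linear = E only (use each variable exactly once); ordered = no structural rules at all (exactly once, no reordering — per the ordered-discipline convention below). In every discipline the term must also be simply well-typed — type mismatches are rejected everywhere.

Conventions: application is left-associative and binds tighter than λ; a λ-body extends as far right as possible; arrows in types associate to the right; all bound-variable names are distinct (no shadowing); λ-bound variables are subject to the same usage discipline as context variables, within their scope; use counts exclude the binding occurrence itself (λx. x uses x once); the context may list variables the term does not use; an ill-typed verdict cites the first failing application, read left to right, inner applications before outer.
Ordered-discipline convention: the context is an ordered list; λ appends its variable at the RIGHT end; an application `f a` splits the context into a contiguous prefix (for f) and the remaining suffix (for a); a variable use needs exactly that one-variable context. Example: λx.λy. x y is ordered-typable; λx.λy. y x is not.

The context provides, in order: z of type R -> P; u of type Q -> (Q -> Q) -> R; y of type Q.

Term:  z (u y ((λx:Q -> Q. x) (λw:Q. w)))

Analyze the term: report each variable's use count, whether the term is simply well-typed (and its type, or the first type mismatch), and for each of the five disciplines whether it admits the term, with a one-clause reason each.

counts: z: 1×; u: 1×; y: 1×; x (bound): 1×; w (bound): 1×
uses in reading order: z, u, y, x, w
typing: ✓ — P
ordered: ✓, one use each (z, u, y, x, w); ordered split holds
linear: ✓, exactly-once usage across z, u, y, x, w
affine: ✓, none of z, u, y, x, w used more than once
relevant: ✓, none of z, u, y, x, w goes unused
unrestricted: ✓, typability at P is all that's needed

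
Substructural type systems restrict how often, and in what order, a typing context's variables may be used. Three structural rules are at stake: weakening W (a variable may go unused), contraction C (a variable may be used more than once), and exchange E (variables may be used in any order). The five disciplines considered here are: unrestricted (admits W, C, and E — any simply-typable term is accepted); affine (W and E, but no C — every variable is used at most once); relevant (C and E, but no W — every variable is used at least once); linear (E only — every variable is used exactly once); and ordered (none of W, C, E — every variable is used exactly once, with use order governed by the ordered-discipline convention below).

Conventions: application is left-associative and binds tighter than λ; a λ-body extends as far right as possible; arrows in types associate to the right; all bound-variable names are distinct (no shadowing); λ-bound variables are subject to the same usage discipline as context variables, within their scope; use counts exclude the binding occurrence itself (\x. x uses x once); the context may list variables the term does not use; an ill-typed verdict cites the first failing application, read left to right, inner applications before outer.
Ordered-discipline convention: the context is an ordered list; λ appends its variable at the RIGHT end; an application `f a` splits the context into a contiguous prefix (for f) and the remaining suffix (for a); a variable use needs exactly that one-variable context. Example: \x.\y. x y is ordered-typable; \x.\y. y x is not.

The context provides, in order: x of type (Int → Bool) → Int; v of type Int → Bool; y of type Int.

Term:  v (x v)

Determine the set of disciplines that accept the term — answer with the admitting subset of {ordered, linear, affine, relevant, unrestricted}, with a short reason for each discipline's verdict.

admitted in: unrestricted
usage: x ×1, v ×2, y ×0
order of uses: v, x, v
typing: ✓ — Bool
ordered ✗ (uses contraction: v ×2; y left unused)
linear ✗ (uses contraction: v ×2; y left unused)
affine ✗ (uses contraction: v ×2)
relevant ✗ (y left unused)
unrestricted ✓ (type-checks (Bool) and nothing is barred)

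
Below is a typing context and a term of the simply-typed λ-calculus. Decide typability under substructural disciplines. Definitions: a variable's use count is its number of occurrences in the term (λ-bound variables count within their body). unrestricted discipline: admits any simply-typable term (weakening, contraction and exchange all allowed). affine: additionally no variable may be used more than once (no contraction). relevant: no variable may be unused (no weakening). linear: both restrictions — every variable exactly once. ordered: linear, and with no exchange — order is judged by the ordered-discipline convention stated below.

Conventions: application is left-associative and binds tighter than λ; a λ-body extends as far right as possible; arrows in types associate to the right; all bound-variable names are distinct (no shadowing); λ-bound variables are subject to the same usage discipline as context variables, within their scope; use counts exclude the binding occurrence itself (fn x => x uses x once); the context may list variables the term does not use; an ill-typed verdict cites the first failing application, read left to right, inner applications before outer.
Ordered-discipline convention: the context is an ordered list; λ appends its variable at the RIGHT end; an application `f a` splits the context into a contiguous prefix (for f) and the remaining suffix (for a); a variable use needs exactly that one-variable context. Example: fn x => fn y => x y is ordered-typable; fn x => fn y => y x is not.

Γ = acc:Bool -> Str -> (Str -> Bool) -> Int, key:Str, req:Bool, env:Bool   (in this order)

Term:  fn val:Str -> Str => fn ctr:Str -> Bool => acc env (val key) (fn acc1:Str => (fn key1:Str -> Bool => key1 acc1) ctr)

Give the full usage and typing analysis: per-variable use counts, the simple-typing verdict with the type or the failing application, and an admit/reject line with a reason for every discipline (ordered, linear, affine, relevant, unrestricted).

use counts: acc ×1; key ×1; req ×0; env ×1; val (bound) ×1; ctr (bound) ×1; acc1 (bound) ×1; key1 (bound) ×1
use order (left to right): acc, env, val, key, key1, acc1, ctr
typing: ✓ — (Str -> Str) -> (Str -> Bool) -> Int
ordered: ✗ — unused: req — weakening required
linear: ✗ — unused: req — weakening required
affine: ✓ — none of acc, key, req, env, val, ctr, acc1, key1 used more than once
relevant: ✗ — unused: req — weakening required
unrestricted: ✓ — well-typed at (Str -> Str) -> (Str -> Bool) -> Int; no restrictions here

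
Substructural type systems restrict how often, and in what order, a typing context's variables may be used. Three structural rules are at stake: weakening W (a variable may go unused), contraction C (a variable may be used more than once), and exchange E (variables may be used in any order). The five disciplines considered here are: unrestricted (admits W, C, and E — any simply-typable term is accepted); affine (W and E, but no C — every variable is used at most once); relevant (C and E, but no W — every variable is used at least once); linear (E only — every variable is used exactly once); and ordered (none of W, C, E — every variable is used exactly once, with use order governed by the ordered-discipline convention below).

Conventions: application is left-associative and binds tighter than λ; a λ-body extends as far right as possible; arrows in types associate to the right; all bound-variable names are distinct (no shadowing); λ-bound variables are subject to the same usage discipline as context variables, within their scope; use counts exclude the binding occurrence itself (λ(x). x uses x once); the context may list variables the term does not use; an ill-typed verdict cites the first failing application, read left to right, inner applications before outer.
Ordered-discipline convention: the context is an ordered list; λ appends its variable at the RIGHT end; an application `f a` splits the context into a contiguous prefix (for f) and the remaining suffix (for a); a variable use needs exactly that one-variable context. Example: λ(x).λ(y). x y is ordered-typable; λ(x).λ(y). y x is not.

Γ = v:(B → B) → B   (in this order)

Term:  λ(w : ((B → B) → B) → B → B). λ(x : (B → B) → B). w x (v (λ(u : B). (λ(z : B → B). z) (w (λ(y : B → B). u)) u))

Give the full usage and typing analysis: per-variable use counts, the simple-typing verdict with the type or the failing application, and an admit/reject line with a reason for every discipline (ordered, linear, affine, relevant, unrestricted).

variable uses: v: 1, w (bound): 2, x (bound): 1, u (bound): 2, z (bound): 1, y (bound): 0
use order (left to right): w, x, v, z, w, u, u
typing: ✓ — (((B → B) → B) → B → B) → ((B → B) → B) → B
ordered: ✗ — uses contraction: w ×2, u ×2; y never used (weakening)
linear: ✗ — uses contraction: w ×2, u ×2; y never used (weakening)
affine: ✗ — uses contraction: w ×2, u ×2
relevant: ✗ — y never used (weakening)
unrestricted: ✓ — well-typed at (((B → B) → B) → B → B) → ((B → B) → B) → B; no restrictions here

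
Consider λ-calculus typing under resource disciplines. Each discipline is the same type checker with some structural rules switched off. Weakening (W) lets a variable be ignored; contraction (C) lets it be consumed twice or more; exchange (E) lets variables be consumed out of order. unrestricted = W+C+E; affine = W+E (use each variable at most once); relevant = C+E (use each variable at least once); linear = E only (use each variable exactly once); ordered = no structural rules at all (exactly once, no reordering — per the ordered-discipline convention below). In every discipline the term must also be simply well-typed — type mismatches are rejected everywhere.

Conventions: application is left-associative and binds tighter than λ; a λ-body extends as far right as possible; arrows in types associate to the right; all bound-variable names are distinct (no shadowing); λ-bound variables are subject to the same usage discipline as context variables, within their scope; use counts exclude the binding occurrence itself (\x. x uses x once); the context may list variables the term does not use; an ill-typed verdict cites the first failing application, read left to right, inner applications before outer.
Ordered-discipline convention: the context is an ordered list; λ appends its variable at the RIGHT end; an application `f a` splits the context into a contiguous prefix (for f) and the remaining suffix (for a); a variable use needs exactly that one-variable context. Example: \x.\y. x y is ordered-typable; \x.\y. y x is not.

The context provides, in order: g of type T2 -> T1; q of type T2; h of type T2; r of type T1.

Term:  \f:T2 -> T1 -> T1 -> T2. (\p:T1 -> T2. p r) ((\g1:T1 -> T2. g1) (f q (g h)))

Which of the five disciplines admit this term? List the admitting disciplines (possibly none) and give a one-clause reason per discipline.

admitted by: linear, affine, relevant, unrestricted
counts: g: 1; q: 1; h: 1; r: 1; f [bound]: 1; p [bound]: 1; g1 [bound]: 1
left-to-right use order: p, r, g1, f, q, g, h
typing: the term checks, with type (T2 -> T1 -> T1 -> T2) -> T2
ordered: ✗, no contiguous prefix/suffix split fits p, r, g1, f, q, g, h
linear: ✓, exactly-once usage across g, q, h, r, f, p, g1
affine: ✓, none of g, q, h, r, f, p, g1 used more than once
relevant: ✓, none of g, q, h, r, f, p, g1 goes unused
unrestricted: ✓, type-checks ((T2 -> T1 -> T1 -> T2) -> T2) and nothing is barred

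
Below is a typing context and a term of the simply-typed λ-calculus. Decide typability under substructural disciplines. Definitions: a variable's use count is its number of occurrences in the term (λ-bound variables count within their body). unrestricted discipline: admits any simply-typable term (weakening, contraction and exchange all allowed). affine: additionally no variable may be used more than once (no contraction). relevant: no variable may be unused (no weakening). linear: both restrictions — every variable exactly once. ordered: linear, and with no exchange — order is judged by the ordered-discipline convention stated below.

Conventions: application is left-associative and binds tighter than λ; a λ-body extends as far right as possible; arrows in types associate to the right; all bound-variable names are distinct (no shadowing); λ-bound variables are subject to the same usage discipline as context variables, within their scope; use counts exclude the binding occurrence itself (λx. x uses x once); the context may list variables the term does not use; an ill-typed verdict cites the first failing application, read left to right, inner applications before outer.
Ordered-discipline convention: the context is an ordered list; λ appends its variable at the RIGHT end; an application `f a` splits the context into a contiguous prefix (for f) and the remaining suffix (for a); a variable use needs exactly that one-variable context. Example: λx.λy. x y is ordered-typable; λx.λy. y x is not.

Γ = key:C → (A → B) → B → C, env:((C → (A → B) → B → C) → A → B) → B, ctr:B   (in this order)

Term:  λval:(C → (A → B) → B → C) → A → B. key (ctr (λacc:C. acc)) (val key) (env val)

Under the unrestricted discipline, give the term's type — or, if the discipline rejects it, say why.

not well-typed under unrestricted — fails simple typing
use counts: key ×2; env ×1; ctr ×1; val [bound] ×2; acc [bound] ×1
use order (left to right): key, ctr, acc, val, key, env, val
typing: ill-typed: applying a non-function (B)
summary: ordered ✗ · linear ✗ · affine ✗ · relevant ✗ · unrestricted ✗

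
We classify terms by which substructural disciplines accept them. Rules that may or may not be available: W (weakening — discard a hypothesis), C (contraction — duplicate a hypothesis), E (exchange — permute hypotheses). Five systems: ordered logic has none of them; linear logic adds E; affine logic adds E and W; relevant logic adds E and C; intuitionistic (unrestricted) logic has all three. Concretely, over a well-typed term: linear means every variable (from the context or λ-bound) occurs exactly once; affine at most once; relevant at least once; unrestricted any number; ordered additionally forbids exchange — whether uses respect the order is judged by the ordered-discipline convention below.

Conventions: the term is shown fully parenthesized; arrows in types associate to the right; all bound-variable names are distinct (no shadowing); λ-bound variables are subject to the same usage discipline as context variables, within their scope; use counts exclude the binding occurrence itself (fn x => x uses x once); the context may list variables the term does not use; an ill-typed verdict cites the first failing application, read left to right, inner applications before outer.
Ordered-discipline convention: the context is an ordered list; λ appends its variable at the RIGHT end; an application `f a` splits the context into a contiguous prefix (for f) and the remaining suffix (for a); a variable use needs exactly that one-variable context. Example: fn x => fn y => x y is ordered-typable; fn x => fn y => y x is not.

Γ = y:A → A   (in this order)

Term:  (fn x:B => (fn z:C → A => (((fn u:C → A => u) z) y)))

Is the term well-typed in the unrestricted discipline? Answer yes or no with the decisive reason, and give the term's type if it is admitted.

no — the type mismatch rejects it
usage: y: 1, x (λ-bound): 0, z (λ-bound): 1, u (λ-bound): 1
left-to-right use order: u, z, y
typing: ill-typed: argument of type A → A where C is required
all disciplines: ordered ✗ | linear ✗ | affine ✗ | relevant ✗ | unrestricted ✗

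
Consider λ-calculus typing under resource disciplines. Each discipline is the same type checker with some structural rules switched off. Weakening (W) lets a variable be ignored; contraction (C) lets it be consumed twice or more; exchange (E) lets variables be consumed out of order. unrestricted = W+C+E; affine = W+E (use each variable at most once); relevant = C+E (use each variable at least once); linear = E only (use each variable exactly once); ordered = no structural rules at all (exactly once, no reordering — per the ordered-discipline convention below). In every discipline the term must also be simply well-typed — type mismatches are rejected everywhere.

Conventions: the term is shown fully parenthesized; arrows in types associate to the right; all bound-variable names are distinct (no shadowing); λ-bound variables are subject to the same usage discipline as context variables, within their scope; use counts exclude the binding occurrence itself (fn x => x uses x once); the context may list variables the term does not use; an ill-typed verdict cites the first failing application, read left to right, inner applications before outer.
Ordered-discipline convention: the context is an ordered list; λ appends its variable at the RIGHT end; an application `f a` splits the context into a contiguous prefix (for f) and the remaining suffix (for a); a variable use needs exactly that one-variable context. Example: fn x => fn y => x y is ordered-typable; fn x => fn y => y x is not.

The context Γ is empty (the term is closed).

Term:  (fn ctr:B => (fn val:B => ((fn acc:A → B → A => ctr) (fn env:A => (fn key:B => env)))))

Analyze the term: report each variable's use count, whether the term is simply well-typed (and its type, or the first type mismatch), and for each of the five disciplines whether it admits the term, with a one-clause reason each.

variable uses: ctr (λ-bound)=1; val (λ-bound)=0; acc (λ-bound)=0; env (λ-bound)=1; key (λ-bound)=0
left-to-right use order: ctr, env
typing: the term checks, with type B → B → B
ordered ✗ (val, acc, key never used (weakening))
linear ✗ (val, acc, key never used (weakening))
affine ✓ (no duplicate uses among ctr, val, acc, env, key)
relevant ✗ (val, acc, key never used (weakening))
unrestricted ✓ (typability at B → B → B is all that's needed)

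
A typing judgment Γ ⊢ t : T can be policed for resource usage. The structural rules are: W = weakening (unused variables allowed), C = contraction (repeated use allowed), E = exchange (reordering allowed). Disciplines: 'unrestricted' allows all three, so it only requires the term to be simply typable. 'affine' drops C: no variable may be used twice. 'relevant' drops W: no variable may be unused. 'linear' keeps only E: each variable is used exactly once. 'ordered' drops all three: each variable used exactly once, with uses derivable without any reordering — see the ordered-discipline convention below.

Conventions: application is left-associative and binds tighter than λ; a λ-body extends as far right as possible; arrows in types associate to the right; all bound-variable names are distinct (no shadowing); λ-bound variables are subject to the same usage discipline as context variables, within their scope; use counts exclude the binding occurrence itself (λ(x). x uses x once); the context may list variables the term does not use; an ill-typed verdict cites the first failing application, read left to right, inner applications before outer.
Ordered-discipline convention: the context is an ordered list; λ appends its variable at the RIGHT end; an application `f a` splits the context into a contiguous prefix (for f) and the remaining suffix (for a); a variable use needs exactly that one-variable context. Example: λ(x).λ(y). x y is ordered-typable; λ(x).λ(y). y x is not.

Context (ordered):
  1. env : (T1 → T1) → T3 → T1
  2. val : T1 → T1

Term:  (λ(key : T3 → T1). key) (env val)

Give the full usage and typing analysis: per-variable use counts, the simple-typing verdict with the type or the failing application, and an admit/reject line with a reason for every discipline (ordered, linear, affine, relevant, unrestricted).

counts: env=1; val=1; key [bound]=1
left-to-right use order: key, env, val
typing: the term checks, with type T3 → T1
ordered: ✓, single-use (env, val, key), ordered derivation ok
linear: ✓, env, val, key: one use apiece
affine: ✓, env, val, key: no repeats, contraction unneeded
relevant: ✓, none of env, val, key goes unused
unrestricted: ✓, type-checks (T3 → T1) and nothing is barred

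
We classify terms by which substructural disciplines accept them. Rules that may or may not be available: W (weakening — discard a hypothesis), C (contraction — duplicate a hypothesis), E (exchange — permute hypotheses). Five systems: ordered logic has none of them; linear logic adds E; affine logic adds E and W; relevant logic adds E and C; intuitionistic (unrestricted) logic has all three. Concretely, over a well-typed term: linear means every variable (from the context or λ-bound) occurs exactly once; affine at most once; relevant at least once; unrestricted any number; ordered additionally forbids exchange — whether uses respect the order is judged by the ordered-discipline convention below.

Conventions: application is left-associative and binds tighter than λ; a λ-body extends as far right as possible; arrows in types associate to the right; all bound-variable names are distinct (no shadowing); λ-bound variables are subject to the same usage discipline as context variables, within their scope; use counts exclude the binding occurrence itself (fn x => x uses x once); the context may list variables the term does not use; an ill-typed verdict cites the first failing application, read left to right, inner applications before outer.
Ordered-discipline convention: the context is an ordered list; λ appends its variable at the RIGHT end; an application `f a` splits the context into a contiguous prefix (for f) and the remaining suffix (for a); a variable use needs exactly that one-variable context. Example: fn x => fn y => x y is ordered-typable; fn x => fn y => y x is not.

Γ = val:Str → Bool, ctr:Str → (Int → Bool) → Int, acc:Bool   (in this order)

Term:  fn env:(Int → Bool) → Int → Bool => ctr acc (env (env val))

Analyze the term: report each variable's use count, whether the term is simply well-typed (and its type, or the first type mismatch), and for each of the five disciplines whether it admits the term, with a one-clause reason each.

counts: val: 1×; ctr: 1×; acc: 1×; env (λ-bound): 2×
left-to-right use order: ctr, acc, env, env, val
typing: ill-typed: an argument Bool mismatches the expected Str
ordered ✗ (a type mismatch blocks all five)
linear ✗ (the type mismatch rejects it)
affine ✗ (not simply typable)
relevant ✗ (fails simple typing)
unrestricted ✗ (a type mismatch blocks all five)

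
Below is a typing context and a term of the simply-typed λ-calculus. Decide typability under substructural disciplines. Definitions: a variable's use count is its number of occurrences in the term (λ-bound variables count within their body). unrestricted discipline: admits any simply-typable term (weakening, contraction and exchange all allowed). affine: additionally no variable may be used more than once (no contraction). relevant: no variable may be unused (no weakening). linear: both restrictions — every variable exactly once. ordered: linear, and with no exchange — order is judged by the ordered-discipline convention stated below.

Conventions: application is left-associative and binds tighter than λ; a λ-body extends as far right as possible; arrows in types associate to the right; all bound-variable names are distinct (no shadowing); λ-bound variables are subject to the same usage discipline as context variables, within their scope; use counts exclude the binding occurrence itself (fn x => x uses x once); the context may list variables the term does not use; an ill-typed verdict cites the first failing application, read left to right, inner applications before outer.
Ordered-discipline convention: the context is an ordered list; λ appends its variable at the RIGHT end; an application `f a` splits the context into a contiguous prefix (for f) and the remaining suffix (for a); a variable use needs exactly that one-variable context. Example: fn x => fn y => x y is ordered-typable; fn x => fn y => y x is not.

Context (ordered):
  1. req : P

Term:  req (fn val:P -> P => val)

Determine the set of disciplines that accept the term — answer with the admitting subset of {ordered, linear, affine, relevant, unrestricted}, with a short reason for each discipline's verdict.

admitted by: none
variable uses: req ×1, val [bound] ×1
uses in reading order: req, val
typing: ill-typed: non-function type P applied to an argument
ordered: ✗ — the type mismatch rejects it
linear: ✗ — not simply typable
affine: ✗ — fails simple typing
relevant: ✗ — a type mismatch blocks all five
unrestricted: ✗ — the type mismatch rejects it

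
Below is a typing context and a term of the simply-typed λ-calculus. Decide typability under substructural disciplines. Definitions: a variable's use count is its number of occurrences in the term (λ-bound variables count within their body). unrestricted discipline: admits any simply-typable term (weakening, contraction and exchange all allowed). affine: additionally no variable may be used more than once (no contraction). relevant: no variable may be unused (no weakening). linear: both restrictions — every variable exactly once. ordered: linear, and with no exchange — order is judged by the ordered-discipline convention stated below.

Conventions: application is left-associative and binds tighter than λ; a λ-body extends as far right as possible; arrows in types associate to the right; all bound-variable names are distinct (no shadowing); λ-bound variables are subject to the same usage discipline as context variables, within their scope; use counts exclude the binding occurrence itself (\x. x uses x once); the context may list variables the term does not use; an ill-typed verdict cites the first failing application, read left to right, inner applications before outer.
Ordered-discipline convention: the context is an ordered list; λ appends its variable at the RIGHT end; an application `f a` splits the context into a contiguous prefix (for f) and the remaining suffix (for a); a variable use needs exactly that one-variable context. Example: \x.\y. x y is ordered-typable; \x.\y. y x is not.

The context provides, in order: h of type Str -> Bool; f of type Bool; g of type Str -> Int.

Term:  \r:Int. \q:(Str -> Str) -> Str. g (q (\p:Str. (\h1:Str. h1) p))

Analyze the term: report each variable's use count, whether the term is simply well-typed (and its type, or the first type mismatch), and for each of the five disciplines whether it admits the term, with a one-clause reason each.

variable uses: h: 0×; f: 0×; g: 1×; r [bound]: 0×; q [bound]: 1×; p [bound]: 1×; h1 [bound]: 1×
order of uses: g, q, h1, p
typing: the term checks, with type Int -> ((Str -> Str) -> Str) -> Int
ordered: ✗, h, f, r never used (weakening)
linear: ✗, h, f, r never used (weakening)
affine: ✓, at most one use each (h, f, g, r, q, p, h1)
relevant: ✗, h, f, r never used (weakening)
unrestricted: ✓, typability at Int -> ((Str -> Str) -> Str) -> Int is all that's needed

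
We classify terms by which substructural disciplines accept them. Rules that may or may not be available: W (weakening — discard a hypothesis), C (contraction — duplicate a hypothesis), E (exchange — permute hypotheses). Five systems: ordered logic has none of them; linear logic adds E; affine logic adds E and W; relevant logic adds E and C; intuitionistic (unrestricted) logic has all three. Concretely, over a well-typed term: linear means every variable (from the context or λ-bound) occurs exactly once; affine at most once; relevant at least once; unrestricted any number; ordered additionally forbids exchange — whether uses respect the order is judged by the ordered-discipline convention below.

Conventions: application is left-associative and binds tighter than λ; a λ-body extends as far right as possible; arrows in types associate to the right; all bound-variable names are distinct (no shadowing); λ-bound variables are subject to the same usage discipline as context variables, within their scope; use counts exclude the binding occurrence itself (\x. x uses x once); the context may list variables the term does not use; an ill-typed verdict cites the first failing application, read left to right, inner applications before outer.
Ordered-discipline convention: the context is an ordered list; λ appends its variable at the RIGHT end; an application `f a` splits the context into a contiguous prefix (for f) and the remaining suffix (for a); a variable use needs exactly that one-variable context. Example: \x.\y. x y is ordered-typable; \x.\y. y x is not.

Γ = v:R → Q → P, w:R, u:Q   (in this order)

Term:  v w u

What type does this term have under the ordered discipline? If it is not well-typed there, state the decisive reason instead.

term : P
usage: v: 1, w: 1, u: 1
use order (left to right): v, w, u
typing: the term checks, with type P
summary: ordered ✓, linear ✓, affine ✓, relevant ✓, unrestricted ✓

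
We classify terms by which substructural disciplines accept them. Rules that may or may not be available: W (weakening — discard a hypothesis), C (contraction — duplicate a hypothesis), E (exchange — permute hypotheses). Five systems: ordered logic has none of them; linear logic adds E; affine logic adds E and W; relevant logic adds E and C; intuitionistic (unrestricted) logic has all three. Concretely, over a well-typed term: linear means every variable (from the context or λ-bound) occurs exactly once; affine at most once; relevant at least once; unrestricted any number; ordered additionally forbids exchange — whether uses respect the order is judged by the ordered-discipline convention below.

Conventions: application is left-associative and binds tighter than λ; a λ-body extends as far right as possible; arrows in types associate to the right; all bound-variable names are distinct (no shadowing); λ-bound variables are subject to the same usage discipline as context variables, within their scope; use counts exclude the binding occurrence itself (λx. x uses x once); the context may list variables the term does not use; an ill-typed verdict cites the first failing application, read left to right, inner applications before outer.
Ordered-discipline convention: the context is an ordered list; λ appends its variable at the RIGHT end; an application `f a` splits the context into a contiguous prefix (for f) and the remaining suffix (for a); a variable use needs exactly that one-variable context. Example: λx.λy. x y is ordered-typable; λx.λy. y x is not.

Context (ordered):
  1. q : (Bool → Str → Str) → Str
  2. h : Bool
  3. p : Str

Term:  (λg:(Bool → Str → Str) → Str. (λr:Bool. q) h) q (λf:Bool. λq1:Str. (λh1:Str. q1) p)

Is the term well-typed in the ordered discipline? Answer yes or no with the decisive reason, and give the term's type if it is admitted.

no — repeated use of q ×2; unused: g, r, f, h1 — weakening required
counts: q: 2; h: 1; p: 1; g (bound): 0; r (bound): 0; f (bound): 0; q1 (bound): 1; h1 (bound): 0
left-to-right use order: q, h, q, q1, p
typing: ✓ — Str
per-discipline verdicts: ordered ✗ | linear ✗ | affine ✗ | relevant ✗ | unrestricted ✓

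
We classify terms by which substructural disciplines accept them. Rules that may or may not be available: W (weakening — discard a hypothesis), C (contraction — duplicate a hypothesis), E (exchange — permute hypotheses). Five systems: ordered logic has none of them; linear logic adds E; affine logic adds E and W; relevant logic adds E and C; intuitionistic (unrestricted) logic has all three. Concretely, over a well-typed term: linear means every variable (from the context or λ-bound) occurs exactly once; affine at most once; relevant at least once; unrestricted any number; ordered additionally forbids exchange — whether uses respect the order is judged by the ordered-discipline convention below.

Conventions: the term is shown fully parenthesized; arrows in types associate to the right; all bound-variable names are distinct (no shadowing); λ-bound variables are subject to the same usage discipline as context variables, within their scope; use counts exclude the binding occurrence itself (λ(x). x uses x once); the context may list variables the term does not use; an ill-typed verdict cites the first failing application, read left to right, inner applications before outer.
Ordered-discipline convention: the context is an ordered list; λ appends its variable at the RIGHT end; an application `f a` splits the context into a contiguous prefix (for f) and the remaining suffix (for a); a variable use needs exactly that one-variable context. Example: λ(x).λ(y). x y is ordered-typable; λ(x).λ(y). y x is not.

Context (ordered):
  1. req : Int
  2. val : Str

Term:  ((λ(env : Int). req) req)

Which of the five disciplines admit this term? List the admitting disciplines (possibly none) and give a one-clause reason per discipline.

admitted by: unrestricted
use counts: req ×2, val ×0, env (λ-bound) ×0
use order (left to right): req, req
typing: well-typed — term : Int
ordered: ✗ — req ×2 used more than once (contraction); val, env left unused
linear: ✗ — req ×2 used more than once (contraction); val, env left unused
affine: ✗ — req ×2 used more than once (contraction)
relevant: ✗ — val, env left unused
unrestricted: ✓ — type-checks (Int) and nothing is barred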